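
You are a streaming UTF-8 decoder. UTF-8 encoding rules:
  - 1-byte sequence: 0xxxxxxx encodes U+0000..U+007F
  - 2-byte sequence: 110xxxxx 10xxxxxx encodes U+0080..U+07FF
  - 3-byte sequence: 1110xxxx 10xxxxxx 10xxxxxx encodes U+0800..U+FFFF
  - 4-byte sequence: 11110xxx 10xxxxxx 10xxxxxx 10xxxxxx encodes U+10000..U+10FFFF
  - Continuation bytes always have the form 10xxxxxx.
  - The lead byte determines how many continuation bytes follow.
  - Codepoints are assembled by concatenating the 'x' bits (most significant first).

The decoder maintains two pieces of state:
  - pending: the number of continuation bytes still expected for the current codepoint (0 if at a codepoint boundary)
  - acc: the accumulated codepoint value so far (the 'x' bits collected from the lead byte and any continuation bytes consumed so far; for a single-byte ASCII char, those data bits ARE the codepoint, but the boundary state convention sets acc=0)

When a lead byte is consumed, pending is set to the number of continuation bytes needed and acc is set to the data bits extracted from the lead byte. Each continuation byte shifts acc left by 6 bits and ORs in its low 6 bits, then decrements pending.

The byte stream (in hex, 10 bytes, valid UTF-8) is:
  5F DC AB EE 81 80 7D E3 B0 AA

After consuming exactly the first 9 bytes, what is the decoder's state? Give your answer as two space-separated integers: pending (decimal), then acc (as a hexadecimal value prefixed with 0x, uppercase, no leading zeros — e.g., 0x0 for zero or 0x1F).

Answer: 1 0xF0

Derivation:
Byte[0]=5F: 1-byte. pending=0, acc=0x0
Byte[1]=DC: 2-byte lead. pending=1, acc=0x1C
Byte[2]=AB: continuation. acc=(acc<<6)|0x2B=0x72B, pending=0
Byte[3]=EE: 3-byte lead. pending=2, acc=0xE
Byte[4]=81: continuation. acc=(acc<<6)|0x01=0x381, pending=1
Byte[5]=80: continuation. acc=(acc<<6)|0x00=0xE040, pending=0
Byte[6]=7D: 1-byte. pending=0, acc=0x0
Byte[7]=E3: 3-byte lead. pending=2, acc=0x3
Byte[8]=B0: continuation. acc=(acc<<6)|0x30=0xF0, pending=1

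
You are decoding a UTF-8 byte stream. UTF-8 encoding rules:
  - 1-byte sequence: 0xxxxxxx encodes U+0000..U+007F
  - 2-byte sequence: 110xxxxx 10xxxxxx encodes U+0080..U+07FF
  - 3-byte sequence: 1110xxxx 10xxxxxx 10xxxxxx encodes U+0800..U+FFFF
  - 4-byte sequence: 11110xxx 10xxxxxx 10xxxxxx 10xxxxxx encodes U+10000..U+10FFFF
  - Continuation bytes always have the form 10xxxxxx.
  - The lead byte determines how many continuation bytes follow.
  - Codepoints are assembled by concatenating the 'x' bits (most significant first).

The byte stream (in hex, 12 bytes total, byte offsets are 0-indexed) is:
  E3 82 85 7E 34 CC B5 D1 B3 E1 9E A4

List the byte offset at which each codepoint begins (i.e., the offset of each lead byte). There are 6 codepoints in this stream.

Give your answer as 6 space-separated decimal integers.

Answer: 0 3 4 5 7 9

Derivation:
Byte[0]=E3: 3-byte lead, need 2 cont bytes. acc=0x3
Byte[1]=82: continuation. acc=(acc<<6)|0x02=0xC2
Byte[2]=85: continuation. acc=(acc<<6)|0x05=0x3085
Completed: cp=U+3085 (starts at byte 0)
Byte[3]=7E: 1-byte ASCII. cp=U+007E
Byte[4]=34: 1-byte ASCII. cp=U+0034
Byte[5]=CC: 2-byte lead, need 1 cont bytes. acc=0xC
Byte[6]=B5: continuation. acc=(acc<<6)|0x35=0x335
Completed: cp=U+0335 (starts at byte 5)
Byte[7]=D1: 2-byte lead, need 1 cont bytes. acc=0x11
Byte[8]=B3: continuation. acc=(acc<<6)|0x33=0x473
Completed: cp=U+0473 (starts at byte 7)
Byte[9]=E1: 3-byte lead, need 2 cont bytes. acc=0x1
Byte[10]=9E: continuation. acc=(acc<<6)|0x1E=0x5E
Byte[11]=A4: continuation. acc=(acc<<6)|0x24=0x17A4
Completed: cp=U+17A4 (starts at byte 9)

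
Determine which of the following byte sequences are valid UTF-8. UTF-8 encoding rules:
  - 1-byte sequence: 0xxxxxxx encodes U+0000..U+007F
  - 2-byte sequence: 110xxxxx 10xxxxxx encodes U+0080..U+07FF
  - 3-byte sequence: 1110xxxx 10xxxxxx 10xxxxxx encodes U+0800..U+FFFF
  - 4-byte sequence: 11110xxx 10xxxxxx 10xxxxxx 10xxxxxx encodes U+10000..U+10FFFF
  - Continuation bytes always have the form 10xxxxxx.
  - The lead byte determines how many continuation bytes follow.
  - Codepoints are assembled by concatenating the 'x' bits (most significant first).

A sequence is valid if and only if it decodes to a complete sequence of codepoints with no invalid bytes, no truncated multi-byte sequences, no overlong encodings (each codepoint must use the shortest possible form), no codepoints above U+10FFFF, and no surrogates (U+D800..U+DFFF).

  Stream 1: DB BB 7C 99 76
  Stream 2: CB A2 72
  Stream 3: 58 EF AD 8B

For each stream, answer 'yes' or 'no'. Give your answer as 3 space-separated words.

Answer: no yes yes

Derivation:
Stream 1: error at byte offset 3. INVALID
Stream 2: decodes cleanly. VALID
Stream 3: decodes cleanly. VALID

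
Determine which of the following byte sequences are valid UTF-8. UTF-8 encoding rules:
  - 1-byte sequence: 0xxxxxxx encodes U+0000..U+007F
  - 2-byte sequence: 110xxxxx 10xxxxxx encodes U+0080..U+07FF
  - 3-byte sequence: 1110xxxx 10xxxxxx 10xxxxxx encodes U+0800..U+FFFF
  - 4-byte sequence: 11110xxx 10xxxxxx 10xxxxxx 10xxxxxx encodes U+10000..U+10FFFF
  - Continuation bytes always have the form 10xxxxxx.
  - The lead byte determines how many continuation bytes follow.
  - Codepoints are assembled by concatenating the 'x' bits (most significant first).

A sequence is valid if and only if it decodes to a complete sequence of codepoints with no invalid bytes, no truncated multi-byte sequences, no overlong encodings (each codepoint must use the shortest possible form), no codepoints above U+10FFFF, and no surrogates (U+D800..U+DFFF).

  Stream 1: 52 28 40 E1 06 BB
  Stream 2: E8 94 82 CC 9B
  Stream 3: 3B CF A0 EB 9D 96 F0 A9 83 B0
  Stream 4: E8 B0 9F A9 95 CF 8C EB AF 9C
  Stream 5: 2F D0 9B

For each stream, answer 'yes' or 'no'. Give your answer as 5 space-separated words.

Stream 1: error at byte offset 4. INVALID
Stream 2: decodes cleanly. VALID
Stream 3: decodes cleanly. VALID
Stream 4: error at byte offset 3. INVALID
Stream 5: decodes cleanly. VALID

Answer: no yes yes no yes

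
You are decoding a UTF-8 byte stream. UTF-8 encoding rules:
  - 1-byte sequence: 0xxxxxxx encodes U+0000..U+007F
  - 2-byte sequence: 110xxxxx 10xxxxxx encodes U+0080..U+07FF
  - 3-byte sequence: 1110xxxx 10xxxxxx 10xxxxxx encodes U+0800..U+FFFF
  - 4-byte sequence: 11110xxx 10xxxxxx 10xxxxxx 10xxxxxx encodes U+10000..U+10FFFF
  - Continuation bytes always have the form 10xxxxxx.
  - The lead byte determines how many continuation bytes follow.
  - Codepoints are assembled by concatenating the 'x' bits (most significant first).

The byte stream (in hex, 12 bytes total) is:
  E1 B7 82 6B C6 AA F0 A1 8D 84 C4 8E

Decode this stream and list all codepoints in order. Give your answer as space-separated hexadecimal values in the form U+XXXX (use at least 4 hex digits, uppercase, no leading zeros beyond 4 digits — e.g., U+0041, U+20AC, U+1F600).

Byte[0]=E1: 3-byte lead, need 2 cont bytes. acc=0x1
Byte[1]=B7: continuation. acc=(acc<<6)|0x37=0x77
Byte[2]=82: continuation. acc=(acc<<6)|0x02=0x1DC2
Completed: cp=U+1DC2 (starts at byte 0)
Byte[3]=6B: 1-byte ASCII. cp=U+006B
Byte[4]=C6: 2-byte lead, need 1 cont bytes. acc=0x6
Byte[5]=AA: continuation. acc=(acc<<6)|0x2A=0x1AA
Completed: cp=U+01AA (starts at byte 4)
Byte[6]=F0: 4-byte lead, need 3 cont bytes. acc=0x0
Byte[7]=A1: continuation. acc=(acc<<6)|0x21=0x21
Byte[8]=8D: continuation. acc=(acc<<6)|0x0D=0x84D
Byte[9]=84: continuation. acc=(acc<<6)|0x04=0x21344
Completed: cp=U+21344 (starts at byte 6)
Byte[10]=C4: 2-byte lead, need 1 cont bytes. acc=0x4
Byte[11]=8E: continuation. acc=(acc<<6)|0x0E=0x10E
Completed: cp=U+010E (starts at byte 10)

Answer: U+1DC2 U+006B U+01AA U+21344 U+010E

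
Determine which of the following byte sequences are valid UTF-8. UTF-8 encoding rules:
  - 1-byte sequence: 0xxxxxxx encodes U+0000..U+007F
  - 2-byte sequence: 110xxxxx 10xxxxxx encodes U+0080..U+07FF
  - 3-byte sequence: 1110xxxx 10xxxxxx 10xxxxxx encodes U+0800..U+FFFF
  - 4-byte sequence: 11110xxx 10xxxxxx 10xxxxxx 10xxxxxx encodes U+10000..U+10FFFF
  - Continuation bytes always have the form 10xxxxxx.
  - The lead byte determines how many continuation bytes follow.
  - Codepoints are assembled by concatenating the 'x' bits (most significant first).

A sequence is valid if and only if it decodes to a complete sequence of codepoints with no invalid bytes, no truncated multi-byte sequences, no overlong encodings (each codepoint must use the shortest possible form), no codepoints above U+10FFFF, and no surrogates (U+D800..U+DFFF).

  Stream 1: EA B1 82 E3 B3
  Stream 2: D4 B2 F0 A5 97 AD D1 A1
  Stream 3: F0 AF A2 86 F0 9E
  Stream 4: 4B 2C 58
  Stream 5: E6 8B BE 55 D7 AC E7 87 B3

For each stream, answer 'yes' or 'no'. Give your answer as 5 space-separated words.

Stream 1: error at byte offset 5. INVALID
Stream 2: decodes cleanly. VALID
Stream 3: error at byte offset 6. INVALID
Stream 4: decodes cleanly. VALID
Stream 5: decodes cleanly. VALID

Answer: no yes no yes yes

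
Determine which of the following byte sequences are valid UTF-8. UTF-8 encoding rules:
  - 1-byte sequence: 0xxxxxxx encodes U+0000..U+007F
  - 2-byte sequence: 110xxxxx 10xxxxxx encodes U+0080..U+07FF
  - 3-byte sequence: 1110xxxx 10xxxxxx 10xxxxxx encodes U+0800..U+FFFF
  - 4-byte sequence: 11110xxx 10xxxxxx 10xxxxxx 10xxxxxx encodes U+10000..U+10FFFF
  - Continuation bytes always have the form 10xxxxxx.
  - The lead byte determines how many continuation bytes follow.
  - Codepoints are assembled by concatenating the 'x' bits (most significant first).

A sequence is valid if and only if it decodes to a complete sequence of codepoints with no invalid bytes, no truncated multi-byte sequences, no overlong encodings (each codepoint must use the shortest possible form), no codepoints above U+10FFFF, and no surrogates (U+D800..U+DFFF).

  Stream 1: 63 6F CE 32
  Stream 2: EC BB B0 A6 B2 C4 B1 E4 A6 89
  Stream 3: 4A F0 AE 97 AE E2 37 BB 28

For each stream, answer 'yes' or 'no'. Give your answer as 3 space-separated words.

Answer: no no no

Derivation:
Stream 1: error at byte offset 3. INVALID
Stream 2: error at byte offset 3. INVALID
Stream 3: error at byte offset 6. INVALID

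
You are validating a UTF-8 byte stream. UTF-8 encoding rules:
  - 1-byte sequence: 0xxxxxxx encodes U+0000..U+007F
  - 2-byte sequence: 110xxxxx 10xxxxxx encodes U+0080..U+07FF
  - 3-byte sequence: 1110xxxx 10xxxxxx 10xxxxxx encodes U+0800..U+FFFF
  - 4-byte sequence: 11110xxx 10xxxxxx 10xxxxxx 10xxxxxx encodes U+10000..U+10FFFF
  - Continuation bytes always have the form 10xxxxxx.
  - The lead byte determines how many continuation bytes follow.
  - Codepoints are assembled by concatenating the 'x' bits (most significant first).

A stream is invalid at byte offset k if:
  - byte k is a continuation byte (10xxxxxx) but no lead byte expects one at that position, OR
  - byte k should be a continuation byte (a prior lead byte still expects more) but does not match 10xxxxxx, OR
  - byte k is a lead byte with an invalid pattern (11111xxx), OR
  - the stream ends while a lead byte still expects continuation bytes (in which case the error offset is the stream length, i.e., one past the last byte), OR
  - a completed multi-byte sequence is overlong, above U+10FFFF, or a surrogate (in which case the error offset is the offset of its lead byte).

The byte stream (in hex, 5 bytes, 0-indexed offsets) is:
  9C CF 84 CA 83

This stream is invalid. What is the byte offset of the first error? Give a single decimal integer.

Answer: 0

Derivation:
Byte[0]=9C: INVALID lead byte (not 0xxx/110x/1110/11110)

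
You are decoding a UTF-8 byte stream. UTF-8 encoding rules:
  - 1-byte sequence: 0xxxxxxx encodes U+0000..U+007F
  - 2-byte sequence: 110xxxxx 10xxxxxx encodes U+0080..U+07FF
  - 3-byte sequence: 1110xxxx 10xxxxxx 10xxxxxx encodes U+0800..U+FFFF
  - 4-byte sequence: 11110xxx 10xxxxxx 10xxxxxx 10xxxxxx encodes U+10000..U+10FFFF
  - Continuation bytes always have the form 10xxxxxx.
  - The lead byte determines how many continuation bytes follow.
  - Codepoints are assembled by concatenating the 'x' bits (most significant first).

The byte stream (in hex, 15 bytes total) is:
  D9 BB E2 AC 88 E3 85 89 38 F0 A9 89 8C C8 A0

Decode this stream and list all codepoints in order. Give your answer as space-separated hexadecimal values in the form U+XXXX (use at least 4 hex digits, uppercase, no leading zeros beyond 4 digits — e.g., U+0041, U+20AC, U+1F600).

Answer: U+067B U+2B08 U+3149 U+0038 U+2924C U+0220

Derivation:
Byte[0]=D9: 2-byte lead, need 1 cont bytes. acc=0x19
Byte[1]=BB: continuation. acc=(acc<<6)|0x3B=0x67B
Completed: cp=U+067B (starts at byte 0)
Byte[2]=E2: 3-byte lead, need 2 cont bytes. acc=0x2
Byte[3]=AC: continuation. acc=(acc<<6)|0x2C=0xAC
Byte[4]=88: continuation. acc=(acc<<6)|0x08=0x2B08
Completed: cp=U+2B08 (starts at byte 2)
Byte[5]=E3: 3-byte lead, need 2 cont bytes. acc=0x3
Byte[6]=85: continuation. acc=(acc<<6)|0x05=0xC5
Byte[7]=89: continuation. acc=(acc<<6)|0x09=0x3149
Completed: cp=U+3149 (starts at byte 5)
Byte[8]=38: 1-byte ASCII. cp=U+0038
Byte[9]=F0: 4-byte lead, need 3 cont bytes. acc=0x0
Byte[10]=A9: continuation. acc=(acc<<6)|0x29=0x29
Byte[11]=89: continuation. acc=(acc<<6)|0x09=0xA49
Byte[12]=8C: continuation. acc=(acc<<6)|0x0C=0x2924C
Completed: cp=U+2924C (starts at byte 9)
Byte[13]=C8: 2-byte lead, need 1 cont bytes. acc=0x8
Byte[14]=A0: continuation. acc=(acc<<6)|0x20=0x220
Completed: cp=U+0220 (starts at byte 13)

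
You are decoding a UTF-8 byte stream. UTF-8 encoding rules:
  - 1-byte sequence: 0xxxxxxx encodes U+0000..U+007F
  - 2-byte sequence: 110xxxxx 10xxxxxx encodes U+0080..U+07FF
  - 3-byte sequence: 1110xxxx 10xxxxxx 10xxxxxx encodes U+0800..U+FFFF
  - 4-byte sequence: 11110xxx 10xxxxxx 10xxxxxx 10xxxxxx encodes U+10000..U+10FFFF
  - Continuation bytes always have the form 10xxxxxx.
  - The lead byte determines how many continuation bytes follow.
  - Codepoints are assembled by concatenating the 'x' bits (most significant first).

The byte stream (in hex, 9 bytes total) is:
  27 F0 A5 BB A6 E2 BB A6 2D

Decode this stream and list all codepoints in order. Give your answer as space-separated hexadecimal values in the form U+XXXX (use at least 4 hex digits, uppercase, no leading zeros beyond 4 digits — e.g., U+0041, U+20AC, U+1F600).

Byte[0]=27: 1-byte ASCII. cp=U+0027
Byte[1]=F0: 4-byte lead, need 3 cont bytes. acc=0x0
Byte[2]=A5: continuation. acc=(acc<<6)|0x25=0x25
Byte[3]=BB: continuation. acc=(acc<<6)|0x3B=0x97B
Byte[4]=A6: continuation. acc=(acc<<6)|0x26=0x25EE6
Completed: cp=U+25EE6 (starts at byte 1)
Byte[5]=E2: 3-byte lead, need 2 cont bytes. acc=0x2
Byte[6]=BB: continuation. acc=(acc<<6)|0x3B=0xBB
Byte[7]=A6: continuation. acc=(acc<<6)|0x26=0x2EE6
Completed: cp=U+2EE6 (starts at byte 5)
Byte[8]=2D: 1-byte ASCII. cp=U+002D

Answer: U+0027 U+25EE6 U+2EE6 U+002D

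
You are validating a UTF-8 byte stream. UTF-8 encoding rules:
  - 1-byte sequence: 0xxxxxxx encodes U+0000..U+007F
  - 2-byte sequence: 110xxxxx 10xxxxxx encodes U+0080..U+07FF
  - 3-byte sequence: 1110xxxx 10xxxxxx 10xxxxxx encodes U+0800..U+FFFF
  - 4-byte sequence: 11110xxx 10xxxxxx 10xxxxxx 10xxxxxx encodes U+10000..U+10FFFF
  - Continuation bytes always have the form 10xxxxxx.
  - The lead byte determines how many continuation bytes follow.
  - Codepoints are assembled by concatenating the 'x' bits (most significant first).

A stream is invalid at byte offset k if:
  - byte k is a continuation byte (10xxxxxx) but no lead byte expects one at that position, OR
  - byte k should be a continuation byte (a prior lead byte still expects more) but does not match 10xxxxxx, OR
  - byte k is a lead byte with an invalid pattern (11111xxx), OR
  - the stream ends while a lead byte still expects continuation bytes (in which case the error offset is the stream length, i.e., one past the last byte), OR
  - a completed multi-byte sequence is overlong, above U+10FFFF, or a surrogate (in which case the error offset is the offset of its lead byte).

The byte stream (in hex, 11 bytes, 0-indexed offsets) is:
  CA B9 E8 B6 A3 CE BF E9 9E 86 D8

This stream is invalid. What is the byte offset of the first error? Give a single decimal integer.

Byte[0]=CA: 2-byte lead, need 1 cont bytes. acc=0xA
Byte[1]=B9: continuation. acc=(acc<<6)|0x39=0x2B9
Completed: cp=U+02B9 (starts at byte 0)
Byte[2]=E8: 3-byte lead, need 2 cont bytes. acc=0x8
Byte[3]=B6: continuation. acc=(acc<<6)|0x36=0x236
Byte[4]=A3: continuation. acc=(acc<<6)|0x23=0x8DA3
Completed: cp=U+8DA3 (starts at byte 2)
Byte[5]=CE: 2-byte lead, need 1 cont bytes. acc=0xE
Byte[6]=BF: continuation. acc=(acc<<6)|0x3F=0x3BF
Completed: cp=U+03BF (starts at byte 5)
Byte[7]=E9: 3-byte lead, need 2 cont bytes. acc=0x9
Byte[8]=9E: continuation. acc=(acc<<6)|0x1E=0x25E
Byte[9]=86: continuation. acc=(acc<<6)|0x06=0x9786
Completed: cp=U+9786 (starts at byte 7)
Byte[10]=D8: 2-byte lead, need 1 cont bytes. acc=0x18
Byte[11]: stream ended, expected continuation. INVALID

Answer: 11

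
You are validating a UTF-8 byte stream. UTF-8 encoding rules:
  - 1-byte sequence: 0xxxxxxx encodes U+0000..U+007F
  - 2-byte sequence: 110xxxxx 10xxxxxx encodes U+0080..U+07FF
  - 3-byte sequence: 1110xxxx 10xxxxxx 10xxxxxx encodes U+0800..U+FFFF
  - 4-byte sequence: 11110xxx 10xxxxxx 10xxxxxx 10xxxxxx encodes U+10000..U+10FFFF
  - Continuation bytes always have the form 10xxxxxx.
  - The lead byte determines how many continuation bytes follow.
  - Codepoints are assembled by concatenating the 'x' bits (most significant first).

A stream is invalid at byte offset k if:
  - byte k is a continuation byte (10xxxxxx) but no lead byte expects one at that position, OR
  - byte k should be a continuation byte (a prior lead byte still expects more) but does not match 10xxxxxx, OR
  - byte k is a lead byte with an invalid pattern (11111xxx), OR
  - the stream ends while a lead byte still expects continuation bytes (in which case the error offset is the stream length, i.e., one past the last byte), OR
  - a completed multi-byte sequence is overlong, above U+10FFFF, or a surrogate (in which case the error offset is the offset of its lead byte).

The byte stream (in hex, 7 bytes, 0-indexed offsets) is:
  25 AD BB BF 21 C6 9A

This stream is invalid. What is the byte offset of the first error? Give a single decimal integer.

Byte[0]=25: 1-byte ASCII. cp=U+0025
Byte[1]=AD: INVALID lead byte (not 0xxx/110x/1110/11110)

Answer: 1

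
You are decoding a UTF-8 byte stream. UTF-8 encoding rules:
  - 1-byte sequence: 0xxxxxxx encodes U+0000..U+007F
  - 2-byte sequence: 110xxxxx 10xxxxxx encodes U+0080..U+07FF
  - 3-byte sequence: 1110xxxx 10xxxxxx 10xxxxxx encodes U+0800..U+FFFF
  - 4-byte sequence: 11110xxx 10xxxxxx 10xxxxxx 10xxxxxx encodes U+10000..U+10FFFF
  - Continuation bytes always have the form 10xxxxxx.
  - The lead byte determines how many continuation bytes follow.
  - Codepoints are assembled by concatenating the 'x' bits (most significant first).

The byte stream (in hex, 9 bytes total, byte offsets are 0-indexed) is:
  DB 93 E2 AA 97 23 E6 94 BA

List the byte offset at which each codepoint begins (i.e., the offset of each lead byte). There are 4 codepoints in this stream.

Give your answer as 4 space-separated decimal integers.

Byte[0]=DB: 2-byte lead, need 1 cont bytes. acc=0x1B
Byte[1]=93: continuation. acc=(acc<<6)|0x13=0x6D3
Completed: cp=U+06D3 (starts at byte 0)
Byte[2]=E2: 3-byte lead, need 2 cont bytes. acc=0x2
Byte[3]=AA: continuation. acc=(acc<<6)|0x2A=0xAA
Byte[4]=97: continuation. acc=(acc<<6)|0x17=0x2A97
Completed: cp=U+2A97 (starts at byte 2)
Byte[5]=23: 1-byte ASCII. cp=U+0023
Byte[6]=E6: 3-byte lead, need 2 cont bytes. acc=0x6
Byte[7]=94: continuation. acc=(acc<<6)|0x14=0x194
Byte[8]=BA: continuation. acc=(acc<<6)|0x3A=0x653A
Completed: cp=U+653A (starts at byte 6)

Answer: 0 2 5 6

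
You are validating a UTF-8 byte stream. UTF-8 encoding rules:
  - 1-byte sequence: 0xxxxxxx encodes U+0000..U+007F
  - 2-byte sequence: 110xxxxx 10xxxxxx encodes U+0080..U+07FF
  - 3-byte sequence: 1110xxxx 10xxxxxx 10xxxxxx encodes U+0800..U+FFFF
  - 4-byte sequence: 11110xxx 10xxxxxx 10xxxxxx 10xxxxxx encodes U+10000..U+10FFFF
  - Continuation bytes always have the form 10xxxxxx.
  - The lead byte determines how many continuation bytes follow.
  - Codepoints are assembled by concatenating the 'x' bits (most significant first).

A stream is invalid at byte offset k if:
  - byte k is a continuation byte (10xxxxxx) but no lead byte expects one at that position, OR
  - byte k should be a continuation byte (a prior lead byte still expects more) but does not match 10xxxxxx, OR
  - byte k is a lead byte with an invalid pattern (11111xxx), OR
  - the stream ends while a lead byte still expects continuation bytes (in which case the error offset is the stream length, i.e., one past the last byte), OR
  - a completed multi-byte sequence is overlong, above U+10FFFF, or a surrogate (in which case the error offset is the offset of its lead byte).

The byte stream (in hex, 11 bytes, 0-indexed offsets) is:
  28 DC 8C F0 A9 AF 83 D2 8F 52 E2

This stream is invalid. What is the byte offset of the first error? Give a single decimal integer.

Byte[0]=28: 1-byte ASCII. cp=U+0028
Byte[1]=DC: 2-byte lead, need 1 cont bytes. acc=0x1C
Byte[2]=8C: continuation. acc=(acc<<6)|0x0C=0x70C
Completed: cp=U+070C (starts at byte 1)
Byte[3]=F0: 4-byte lead, need 3 cont bytes. acc=0x0
Byte[4]=A9: continuation. acc=(acc<<6)|0x29=0x29
Byte[5]=AF: continuation. acc=(acc<<6)|0x2F=0xA6F
Byte[6]=83: continuation. acc=(acc<<6)|0x03=0x29BC3
Completed: cp=U+29BC3 (starts at byte 3)
Byte[7]=D2: 2-byte lead, need 1 cont bytes. acc=0x12
Byte[8]=8F: continuation. acc=(acc<<6)|0x0F=0x48F
Completed: cp=U+048F (starts at byte 7)
Byte[9]=52: 1-byte ASCII. cp=U+0052
Byte[10]=E2: 3-byte lead, need 2 cont bytes. acc=0x2
Byte[11]: stream ended, expected continuation. INVALID

Answer: 11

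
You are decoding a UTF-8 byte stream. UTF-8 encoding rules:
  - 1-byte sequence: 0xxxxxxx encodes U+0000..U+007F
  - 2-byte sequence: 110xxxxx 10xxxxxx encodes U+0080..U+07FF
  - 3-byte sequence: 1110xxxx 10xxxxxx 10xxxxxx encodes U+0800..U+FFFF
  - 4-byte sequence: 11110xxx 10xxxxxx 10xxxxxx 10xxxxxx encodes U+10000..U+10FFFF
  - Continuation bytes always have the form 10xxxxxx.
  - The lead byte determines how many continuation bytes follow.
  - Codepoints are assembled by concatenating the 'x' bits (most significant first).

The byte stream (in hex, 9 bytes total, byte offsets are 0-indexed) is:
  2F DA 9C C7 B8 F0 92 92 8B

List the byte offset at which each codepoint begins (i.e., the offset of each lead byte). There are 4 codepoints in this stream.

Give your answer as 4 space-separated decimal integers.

Byte[0]=2F: 1-byte ASCII. cp=U+002F
Byte[1]=DA: 2-byte lead, need 1 cont bytes. acc=0x1A
Byte[2]=9C: continuation. acc=(acc<<6)|0x1C=0x69C
Completed: cp=U+069C (starts at byte 1)
Byte[3]=C7: 2-byte lead, need 1 cont bytes. acc=0x7
Byte[4]=B8: continuation. acc=(acc<<6)|0x38=0x1F8
Completed: cp=U+01F8 (starts at byte 3)
Byte[5]=F0: 4-byte lead, need 3 cont bytes. acc=0x0
Byte[6]=92: continuation. acc=(acc<<6)|0x12=0x12
Byte[7]=92: continuation. acc=(acc<<6)|0x12=0x492
Byte[8]=8B: continuation. acc=(acc<<6)|0x0B=0x1248B
Completed: cp=U+1248B (starts at byte 5)

Answer: 0 1 3 5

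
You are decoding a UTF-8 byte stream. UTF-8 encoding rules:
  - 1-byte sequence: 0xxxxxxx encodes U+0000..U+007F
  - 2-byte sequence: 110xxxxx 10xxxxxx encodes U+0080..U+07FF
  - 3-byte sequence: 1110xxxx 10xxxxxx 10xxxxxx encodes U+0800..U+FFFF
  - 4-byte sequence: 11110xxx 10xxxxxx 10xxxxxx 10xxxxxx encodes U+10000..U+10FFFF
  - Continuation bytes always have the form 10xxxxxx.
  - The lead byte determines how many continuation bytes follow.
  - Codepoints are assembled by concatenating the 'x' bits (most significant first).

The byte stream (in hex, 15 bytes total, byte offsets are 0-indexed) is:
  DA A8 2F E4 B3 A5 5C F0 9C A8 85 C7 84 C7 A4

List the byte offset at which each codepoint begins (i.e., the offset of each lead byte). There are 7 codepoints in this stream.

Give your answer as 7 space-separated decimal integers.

Answer: 0 2 3 6 7 11 13

Derivation:
Byte[0]=DA: 2-byte lead, need 1 cont bytes. acc=0x1A
Byte[1]=A8: continuation. acc=(acc<<6)|0x28=0x6A8
Completed: cp=U+06A8 (starts at byte 0)
Byte[2]=2F: 1-byte ASCII. cp=U+002F
Byte[3]=E4: 3-byte lead, need 2 cont bytes. acc=0x4
Byte[4]=B3: continuation. acc=(acc<<6)|0x33=0x133
Byte[5]=A5: continuation. acc=(acc<<6)|0x25=0x4CE5
Completed: cp=U+4CE5 (starts at byte 3)
Byte[6]=5C: 1-byte ASCII. cp=U+005C
Byte[7]=F0: 4-byte lead, need 3 cont bytes. acc=0x0
Byte[8]=9C: continuation. acc=(acc<<6)|0x1C=0x1C
Byte[9]=A8: continuation. acc=(acc<<6)|0x28=0x728
Byte[10]=85: continuation. acc=(acc<<6)|0x05=0x1CA05
Completed: cp=U+1CA05 (starts at byte 7)
Byte[11]=C7: 2-byte lead, need 1 cont bytes. acc=0x7
Byte[12]=84: continuation. acc=(acc<<6)|0x04=0x1C4
Completed: cp=U+01C4 (starts at byte 11)
Byte[13]=C7: 2-byte lead, need 1 cont bytes. acc=0x7
Byte[14]=A4: continuation. acc=(acc<<6)|0x24=0x1E4
Completed: cp=U+01E4 (starts at byte 13)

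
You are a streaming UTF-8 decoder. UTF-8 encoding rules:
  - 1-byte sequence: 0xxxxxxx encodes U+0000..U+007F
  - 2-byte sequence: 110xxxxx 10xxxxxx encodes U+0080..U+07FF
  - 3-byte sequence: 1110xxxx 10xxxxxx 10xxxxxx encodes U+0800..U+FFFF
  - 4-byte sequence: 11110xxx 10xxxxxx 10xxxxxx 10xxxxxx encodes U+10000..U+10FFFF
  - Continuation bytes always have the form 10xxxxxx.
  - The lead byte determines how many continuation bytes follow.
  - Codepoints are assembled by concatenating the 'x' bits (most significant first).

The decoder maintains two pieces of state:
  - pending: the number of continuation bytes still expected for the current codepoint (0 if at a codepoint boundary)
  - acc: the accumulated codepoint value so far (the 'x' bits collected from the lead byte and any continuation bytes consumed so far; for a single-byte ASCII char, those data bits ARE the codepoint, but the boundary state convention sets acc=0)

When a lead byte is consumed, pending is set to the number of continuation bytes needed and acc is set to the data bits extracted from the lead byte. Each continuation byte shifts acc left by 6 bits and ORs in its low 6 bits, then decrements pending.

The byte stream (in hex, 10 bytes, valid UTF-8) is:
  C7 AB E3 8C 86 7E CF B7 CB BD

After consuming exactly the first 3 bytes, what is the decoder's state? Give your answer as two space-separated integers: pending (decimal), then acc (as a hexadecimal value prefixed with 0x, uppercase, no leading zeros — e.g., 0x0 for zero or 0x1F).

Answer: 2 0x3

Derivation:
Byte[0]=C7: 2-byte lead. pending=1, acc=0x7
Byte[1]=AB: continuation. acc=(acc<<6)|0x2B=0x1EB, pending=0
Byte[2]=E3: 3-byte lead. pending=2, acc=0x3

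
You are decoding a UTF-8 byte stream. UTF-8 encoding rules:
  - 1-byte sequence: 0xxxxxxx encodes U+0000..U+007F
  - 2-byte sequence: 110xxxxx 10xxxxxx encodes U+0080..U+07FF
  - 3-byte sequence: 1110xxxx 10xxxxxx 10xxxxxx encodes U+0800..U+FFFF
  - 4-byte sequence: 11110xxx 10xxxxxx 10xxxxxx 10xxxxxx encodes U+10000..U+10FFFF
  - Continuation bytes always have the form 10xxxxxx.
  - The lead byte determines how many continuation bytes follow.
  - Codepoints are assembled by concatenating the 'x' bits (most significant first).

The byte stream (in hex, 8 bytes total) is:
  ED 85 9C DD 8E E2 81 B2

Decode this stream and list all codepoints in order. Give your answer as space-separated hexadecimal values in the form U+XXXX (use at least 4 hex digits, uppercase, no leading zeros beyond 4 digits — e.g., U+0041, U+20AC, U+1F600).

Byte[0]=ED: 3-byte lead, need 2 cont bytes. acc=0xD
Byte[1]=85: continuation. acc=(acc<<6)|0x05=0x345
Byte[2]=9C: continuation. acc=(acc<<6)|0x1C=0xD15C
Completed: cp=U+D15C (starts at byte 0)
Byte[3]=DD: 2-byte lead, need 1 cont bytes. acc=0x1D
Byte[4]=8E: continuation. acc=(acc<<6)|0x0E=0x74E
Completed: cp=U+074E (starts at byte 3)
Byte[5]=E2: 3-byte lead, need 2 cont bytes. acc=0x2
Byte[6]=81: continuation. acc=(acc<<6)|0x01=0x81
Byte[7]=B2: continuation. acc=(acc<<6)|0x32=0x2072
Completed: cp=U+2072 (starts at byte 5)

Answer: U+D15C U+074E U+2072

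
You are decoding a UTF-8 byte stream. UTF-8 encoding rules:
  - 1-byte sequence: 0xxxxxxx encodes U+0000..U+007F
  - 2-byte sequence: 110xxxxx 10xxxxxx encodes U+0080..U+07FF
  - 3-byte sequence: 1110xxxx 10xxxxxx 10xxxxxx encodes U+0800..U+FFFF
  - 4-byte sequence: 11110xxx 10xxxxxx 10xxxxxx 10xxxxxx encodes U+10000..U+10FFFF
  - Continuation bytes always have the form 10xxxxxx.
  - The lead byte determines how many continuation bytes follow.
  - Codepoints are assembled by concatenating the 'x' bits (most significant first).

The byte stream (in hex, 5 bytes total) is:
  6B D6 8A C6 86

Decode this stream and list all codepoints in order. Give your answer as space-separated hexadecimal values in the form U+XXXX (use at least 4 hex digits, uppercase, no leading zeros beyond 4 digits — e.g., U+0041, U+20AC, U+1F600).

Byte[0]=6B: 1-byte ASCII. cp=U+006B
Byte[1]=D6: 2-byte lead, need 1 cont bytes. acc=0x16
Byte[2]=8A: continuation. acc=(acc<<6)|0x0A=0x58A
Completed: cp=U+058A (starts at byte 1)
Byte[3]=C6: 2-byte lead, need 1 cont bytes. acc=0x6
Byte[4]=86: continuation. acc=(acc<<6)|0x06=0x186
Completed: cp=U+0186 (starts at byte 3)

Answer: U+006B U+058A U+0186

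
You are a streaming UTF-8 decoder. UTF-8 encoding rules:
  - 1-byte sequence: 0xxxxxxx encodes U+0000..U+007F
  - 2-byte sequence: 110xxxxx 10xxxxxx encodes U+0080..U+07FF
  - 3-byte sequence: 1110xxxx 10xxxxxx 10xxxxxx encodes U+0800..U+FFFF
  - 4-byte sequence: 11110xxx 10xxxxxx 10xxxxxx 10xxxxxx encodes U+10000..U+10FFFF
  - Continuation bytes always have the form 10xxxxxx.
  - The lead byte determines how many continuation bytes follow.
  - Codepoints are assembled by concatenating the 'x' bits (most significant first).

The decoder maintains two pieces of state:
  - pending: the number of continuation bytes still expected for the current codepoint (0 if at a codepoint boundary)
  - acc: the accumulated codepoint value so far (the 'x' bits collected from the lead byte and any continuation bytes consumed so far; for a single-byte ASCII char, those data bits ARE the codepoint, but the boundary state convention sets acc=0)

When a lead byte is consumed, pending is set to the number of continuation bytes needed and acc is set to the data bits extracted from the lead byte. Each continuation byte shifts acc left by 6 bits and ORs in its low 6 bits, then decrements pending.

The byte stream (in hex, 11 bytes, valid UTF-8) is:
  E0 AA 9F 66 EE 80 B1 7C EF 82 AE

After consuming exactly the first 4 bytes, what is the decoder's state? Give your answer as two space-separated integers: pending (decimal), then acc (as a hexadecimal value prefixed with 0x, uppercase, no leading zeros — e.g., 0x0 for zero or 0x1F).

Answer: 0 0x0

Derivation:
Byte[0]=E0: 3-byte lead. pending=2, acc=0x0
Byte[1]=AA: continuation. acc=(acc<<6)|0x2A=0x2A, pending=1
Byte[2]=9F: continuation. acc=(acc<<6)|0x1F=0xA9F, pending=0
Byte[3]=66: 1-byte. pending=0, acc=0x0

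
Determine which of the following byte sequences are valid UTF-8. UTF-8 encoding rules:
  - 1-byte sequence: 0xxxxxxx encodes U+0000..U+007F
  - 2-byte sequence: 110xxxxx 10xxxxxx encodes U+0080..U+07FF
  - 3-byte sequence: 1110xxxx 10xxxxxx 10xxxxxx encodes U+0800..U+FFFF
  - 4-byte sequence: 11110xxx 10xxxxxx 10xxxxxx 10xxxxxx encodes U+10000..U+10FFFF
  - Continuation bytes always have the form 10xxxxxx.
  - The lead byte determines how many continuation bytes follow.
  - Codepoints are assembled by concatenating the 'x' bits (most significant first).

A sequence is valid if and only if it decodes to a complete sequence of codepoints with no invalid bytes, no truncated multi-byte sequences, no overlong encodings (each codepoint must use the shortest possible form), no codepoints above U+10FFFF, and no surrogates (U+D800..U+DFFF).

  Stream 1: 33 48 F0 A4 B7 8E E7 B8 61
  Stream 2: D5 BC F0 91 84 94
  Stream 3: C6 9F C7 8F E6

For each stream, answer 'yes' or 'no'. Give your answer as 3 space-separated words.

Stream 1: error at byte offset 8. INVALID
Stream 2: decodes cleanly. VALID
Stream 3: error at byte offset 5. INVALID

Answer: no yes no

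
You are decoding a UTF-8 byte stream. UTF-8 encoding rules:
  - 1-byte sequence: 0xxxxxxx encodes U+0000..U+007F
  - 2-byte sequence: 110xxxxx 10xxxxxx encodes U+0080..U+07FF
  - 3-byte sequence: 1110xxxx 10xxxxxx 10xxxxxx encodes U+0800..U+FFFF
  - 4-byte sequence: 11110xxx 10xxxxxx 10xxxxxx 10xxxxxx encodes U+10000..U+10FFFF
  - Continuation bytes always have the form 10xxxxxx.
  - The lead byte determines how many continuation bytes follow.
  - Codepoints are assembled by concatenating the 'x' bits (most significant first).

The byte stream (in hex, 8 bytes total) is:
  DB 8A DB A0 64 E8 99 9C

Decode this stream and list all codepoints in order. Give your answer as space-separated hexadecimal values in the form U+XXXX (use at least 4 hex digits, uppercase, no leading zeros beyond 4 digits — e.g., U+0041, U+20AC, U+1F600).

Answer: U+06CA U+06E0 U+0064 U+865C

Derivation:
Byte[0]=DB: 2-byte lead, need 1 cont bytes. acc=0x1B
Byte[1]=8A: continuation. acc=(acc<<6)|0x0A=0x6CA
Completed: cp=U+06CA (starts at byte 0)
Byte[2]=DB: 2-byte lead, need 1 cont bytes. acc=0x1B
Byte[3]=A0: continuation. acc=(acc<<6)|0x20=0x6E0
Completed: cp=U+06E0 (starts at byte 2)
Byte[4]=64: 1-byte ASCII. cp=U+0064
Byte[5]=E8: 3-byte lead, need 2 cont bytes. acc=0x8
Byte[6]=99: continuation. acc=(acc<<6)|0x19=0x219
Byte[7]=9C: continuation. acc=(acc<<6)|0x1C=0x865C
Completed: cp=U+865C (starts at byte 5)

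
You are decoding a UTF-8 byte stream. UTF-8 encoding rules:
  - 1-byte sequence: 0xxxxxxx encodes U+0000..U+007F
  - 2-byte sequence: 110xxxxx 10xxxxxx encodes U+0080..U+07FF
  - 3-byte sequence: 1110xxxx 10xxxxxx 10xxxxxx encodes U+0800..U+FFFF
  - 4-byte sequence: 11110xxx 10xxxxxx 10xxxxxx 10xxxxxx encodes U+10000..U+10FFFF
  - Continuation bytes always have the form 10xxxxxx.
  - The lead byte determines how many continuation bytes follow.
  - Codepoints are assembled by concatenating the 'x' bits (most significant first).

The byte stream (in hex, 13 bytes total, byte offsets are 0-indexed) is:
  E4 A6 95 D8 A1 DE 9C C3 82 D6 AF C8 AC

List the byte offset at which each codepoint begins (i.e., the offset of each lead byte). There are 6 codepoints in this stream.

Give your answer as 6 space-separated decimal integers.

Byte[0]=E4: 3-byte lead, need 2 cont bytes. acc=0x4
Byte[1]=A6: continuation. acc=(acc<<6)|0x26=0x126
Byte[2]=95: continuation. acc=(acc<<6)|0x15=0x4995
Completed: cp=U+4995 (starts at byte 0)
Byte[3]=D8: 2-byte lead, need 1 cont bytes. acc=0x18
Byte[4]=A1: continuation. acc=(acc<<6)|0x21=0x621
Completed: cp=U+0621 (starts at byte 3)
Byte[5]=DE: 2-byte lead, need 1 cont bytes. acc=0x1E
Byte[6]=9C: continuation. acc=(acc<<6)|0x1C=0x79C
Completed: cp=U+079C (starts at byte 5)
Byte[7]=C3: 2-byte lead, need 1 cont bytes. acc=0x3
Byte[8]=82: continuation. acc=(acc<<6)|0x02=0xC2
Completed: cp=U+00C2 (starts at byte 7)
Byte[9]=D6: 2-byte lead, need 1 cont bytes. acc=0x16
Byte[10]=AF: continuation. acc=(acc<<6)|0x2F=0x5AF
Completed: cp=U+05AF (starts at byte 9)
Byte[11]=C8: 2-byte lead, need 1 cont bytes. acc=0x8
Byte[12]=AC: continuation. acc=(acc<<6)|0x2C=0x22C
Completed: cp=U+022C (starts at byte 11)

Answer: 0 3 5 7 9 11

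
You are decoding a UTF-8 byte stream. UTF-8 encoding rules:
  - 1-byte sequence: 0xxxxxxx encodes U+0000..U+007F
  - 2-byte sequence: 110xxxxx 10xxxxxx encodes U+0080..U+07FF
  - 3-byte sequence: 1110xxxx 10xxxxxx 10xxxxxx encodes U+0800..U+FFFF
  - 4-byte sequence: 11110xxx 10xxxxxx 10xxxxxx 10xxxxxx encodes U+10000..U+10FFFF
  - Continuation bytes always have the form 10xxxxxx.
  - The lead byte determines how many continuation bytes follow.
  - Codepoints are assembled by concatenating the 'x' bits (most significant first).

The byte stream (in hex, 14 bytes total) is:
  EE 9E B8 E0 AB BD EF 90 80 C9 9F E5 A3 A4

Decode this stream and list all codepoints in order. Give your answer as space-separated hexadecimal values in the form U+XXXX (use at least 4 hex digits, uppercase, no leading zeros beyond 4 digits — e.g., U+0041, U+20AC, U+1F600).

Answer: U+E7B8 U+0AFD U+F400 U+025F U+58E4

Derivation:
Byte[0]=EE: 3-byte lead, need 2 cont bytes. acc=0xE
Byte[1]=9E: continuation. acc=(acc<<6)|0x1E=0x39E
Byte[2]=B8: continuation. acc=(acc<<6)|0x38=0xE7B8
Completed: cp=U+E7B8 (starts at byte 0)
Byte[3]=E0: 3-byte lead, need 2 cont bytes. acc=0x0
Byte[4]=AB: continuation. acc=(acc<<6)|0x2B=0x2B
Byte[5]=BD: continuation. acc=(acc<<6)|0x3D=0xAFD
Completed: cp=U+0AFD (starts at byte 3)
Byte[6]=EF: 3-byte lead, need 2 cont bytes. acc=0xF
Byte[7]=90: continuation. acc=(acc<<6)|0x10=0x3D0
Byte[8]=80: continuation. acc=(acc<<6)|0x00=0xF400
Completed: cp=U+F400 (starts at byte 6)
Byte[9]=C9: 2-byte lead, need 1 cont bytes. acc=0x9
Byte[10]=9F: continuation. acc=(acc<<6)|0x1F=0x25F
Completed: cp=U+025F (starts at byte 9)
Byte[11]=E5: 3-byte lead, need 2 cont bytes. acc=0x5
Byte[12]=A3: continuation. acc=(acc<<6)|0x23=0x163
Byte[13]=A4: continuation. acc=(acc<<6)|0x24=0x58E4
Completed: cp=U+58E4 (starts at byte 11)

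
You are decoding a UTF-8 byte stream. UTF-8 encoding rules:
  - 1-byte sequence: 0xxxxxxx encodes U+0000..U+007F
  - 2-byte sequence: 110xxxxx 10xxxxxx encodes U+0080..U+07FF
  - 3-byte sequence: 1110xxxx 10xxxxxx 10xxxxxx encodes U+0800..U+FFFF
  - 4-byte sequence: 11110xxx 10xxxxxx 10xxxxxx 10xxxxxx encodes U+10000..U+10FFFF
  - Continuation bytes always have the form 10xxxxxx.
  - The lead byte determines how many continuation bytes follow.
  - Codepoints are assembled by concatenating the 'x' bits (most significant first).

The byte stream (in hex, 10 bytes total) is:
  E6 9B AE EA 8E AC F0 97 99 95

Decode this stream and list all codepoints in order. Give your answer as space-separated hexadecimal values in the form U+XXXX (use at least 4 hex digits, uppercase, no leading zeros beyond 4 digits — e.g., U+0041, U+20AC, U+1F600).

Answer: U+66EE U+A3AC U+17655

Derivation:
Byte[0]=E6: 3-byte lead, need 2 cont bytes. acc=0x6
Byte[1]=9B: continuation. acc=(acc<<6)|0x1B=0x19B
Byte[2]=AE: continuation. acc=(acc<<6)|0x2E=0x66EE
Completed: cp=U+66EE (starts at byte 0)
Byte[3]=EA: 3-byte lead, need 2 cont bytes. acc=0xA
Byte[4]=8E: continuation. acc=(acc<<6)|0x0E=0x28E
Byte[5]=AC: continuation. acc=(acc<<6)|0x2C=0xA3AC
Completed: cp=U+A3AC (starts at byte 3)
Byte[6]=F0: 4-byte lead, need 3 cont bytes. acc=0x0
Byte[7]=97: continuation. acc=(acc<<6)|0x17=0x17
Byte[8]=99: continuation. acc=(acc<<6)|0x19=0x5D9
Byte[9]=95: continuation. acc=(acc<<6)|0x15=0x17655
Completed: cp=U+17655 (starts at byte 6)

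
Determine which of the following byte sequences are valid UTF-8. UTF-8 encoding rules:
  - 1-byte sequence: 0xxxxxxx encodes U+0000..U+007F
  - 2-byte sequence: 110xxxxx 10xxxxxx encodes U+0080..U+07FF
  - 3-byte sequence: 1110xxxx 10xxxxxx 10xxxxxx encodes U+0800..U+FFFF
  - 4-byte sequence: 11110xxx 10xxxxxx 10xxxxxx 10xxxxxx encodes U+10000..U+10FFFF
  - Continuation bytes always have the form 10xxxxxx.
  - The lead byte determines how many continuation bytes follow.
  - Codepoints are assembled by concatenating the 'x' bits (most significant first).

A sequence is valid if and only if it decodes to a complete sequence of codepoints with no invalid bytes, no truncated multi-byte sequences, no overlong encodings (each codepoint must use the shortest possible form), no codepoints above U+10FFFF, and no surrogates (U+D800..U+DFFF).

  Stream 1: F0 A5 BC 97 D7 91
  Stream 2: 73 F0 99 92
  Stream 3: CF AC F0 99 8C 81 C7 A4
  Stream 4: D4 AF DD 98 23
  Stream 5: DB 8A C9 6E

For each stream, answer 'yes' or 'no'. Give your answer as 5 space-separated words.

Stream 1: decodes cleanly. VALID
Stream 2: error at byte offset 4. INVALID
Stream 3: decodes cleanly. VALID
Stream 4: decodes cleanly. VALID
Stream 5: error at byte offset 3. INVALID

Answer: yes no yes yes no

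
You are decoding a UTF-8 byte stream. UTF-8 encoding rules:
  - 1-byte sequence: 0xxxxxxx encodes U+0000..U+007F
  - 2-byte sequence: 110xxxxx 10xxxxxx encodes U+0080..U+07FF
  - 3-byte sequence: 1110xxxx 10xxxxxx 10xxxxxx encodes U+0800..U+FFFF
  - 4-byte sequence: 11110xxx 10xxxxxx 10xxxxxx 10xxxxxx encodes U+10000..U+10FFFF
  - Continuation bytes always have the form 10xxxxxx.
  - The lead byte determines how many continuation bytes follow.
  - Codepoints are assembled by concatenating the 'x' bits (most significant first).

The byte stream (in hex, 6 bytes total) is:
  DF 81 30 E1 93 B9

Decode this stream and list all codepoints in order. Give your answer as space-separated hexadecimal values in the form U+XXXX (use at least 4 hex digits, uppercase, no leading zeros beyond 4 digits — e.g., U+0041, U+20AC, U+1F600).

Answer: U+07C1 U+0030 U+14F9

Derivation:
Byte[0]=DF: 2-byte lead, need 1 cont bytes. acc=0x1F
Byte[1]=81: continuation. acc=(acc<<6)|0x01=0x7C1
Completed: cp=U+07C1 (starts at byte 0)
Byte[2]=30: 1-byte ASCII. cp=U+0030
Byte[3]=E1: 3-byte lead, need 2 cont bytes. acc=0x1
Byte[4]=93: continuation. acc=(acc<<6)|0x13=0x53
Byte[5]=B9: continuation. acc=(acc<<6)|0x39=0x14F9
Completed: cp=U+14F9 (starts at byte 3)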